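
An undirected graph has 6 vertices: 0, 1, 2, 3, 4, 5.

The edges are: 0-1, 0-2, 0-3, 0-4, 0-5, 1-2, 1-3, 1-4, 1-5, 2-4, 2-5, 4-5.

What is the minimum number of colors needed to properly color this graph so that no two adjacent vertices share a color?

0, 1, 2, 4, 5 are pairwise adjacent (a clique of size 5), so at least 5 colors are needed.
5 colors suffice: 0=blue, 1=red, 2=yellow, 3=green, 4=green, 5=purple. No two adjacent vertices share a color.

5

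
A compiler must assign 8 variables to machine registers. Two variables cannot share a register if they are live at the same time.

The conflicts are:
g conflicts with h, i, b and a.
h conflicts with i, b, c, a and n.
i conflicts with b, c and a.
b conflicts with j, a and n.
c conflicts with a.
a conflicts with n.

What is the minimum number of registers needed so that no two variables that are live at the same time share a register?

5

g, h, i, b, a are mutually in conflict, so at least 5 registers are needed.
5 registers suffice: register 1 → {h, j}; register 2 → {b, c}; register 3 → {a}; register 4 → {i, n}; register 5 → {g}. No two conflicting variables share a register.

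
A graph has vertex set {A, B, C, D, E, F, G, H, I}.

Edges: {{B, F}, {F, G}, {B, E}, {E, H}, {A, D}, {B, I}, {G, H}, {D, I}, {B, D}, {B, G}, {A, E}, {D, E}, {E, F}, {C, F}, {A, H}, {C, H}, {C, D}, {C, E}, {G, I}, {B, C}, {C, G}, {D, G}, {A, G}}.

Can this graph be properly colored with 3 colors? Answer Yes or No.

B, C, D, E are pairwise adjacent (a clique of size 4), so at least 4 colors are needed.
So 3 colors are not enough.

No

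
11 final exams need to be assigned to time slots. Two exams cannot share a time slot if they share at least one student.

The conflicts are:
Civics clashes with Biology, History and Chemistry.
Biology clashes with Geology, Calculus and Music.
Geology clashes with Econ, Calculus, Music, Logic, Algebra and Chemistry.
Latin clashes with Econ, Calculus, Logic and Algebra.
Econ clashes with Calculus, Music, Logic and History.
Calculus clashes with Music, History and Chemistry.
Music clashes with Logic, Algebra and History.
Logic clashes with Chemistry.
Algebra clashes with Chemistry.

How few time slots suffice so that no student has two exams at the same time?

4

Econ, Calculus, Music, History all conflict with each other, so at least 4 time slots are needed.
Using 4 time slots: Civics=1, Biology=4, Geology=2, Latin=2, Econ=4, Calculus=1, Music=3, Logic=1, Algebra=1, History=2, Chemistry=3. No two conflicting exams share a time slot.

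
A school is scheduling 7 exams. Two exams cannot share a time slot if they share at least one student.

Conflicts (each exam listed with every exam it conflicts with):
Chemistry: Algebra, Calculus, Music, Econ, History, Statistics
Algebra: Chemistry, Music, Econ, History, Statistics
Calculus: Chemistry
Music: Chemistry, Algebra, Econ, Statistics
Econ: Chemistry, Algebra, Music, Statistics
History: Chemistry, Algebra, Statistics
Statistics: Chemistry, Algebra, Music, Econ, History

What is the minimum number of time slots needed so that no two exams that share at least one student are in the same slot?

Chemistry, Algebra, Music, Econ, Statistics all conflict with each other, so at least 5 time slots are needed.
5 time slots suffice: time slot 1 → {Chemistry}; time slot 2 → {Algebra, Calculus}; time slot 3 → {Statistics}; time slot 4 → {Econ, History}; time slot 5 → {Music}. Every pair that conflicts lands in different time slots.

5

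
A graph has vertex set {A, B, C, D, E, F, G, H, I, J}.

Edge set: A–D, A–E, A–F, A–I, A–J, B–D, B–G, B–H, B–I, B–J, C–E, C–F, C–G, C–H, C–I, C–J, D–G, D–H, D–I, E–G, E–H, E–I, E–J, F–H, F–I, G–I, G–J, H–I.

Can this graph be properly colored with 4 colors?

Yes

The chromatic number is 4. B, D, G, I form a clique, so at least 4 colors are needed.
4 colors suffice: color red → {I, J}; color blue → {A, B, C}; color green → {D, E, F}; color yellow → {G, H}.
That is already a proper 4-coloring.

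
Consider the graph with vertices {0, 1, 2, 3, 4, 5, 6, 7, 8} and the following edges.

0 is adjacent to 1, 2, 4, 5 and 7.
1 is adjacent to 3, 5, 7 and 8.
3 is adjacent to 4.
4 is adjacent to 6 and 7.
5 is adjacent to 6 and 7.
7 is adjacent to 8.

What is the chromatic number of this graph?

0, 1, 5, 7 are pairwise adjacent (a clique of size 4), so at least 4 colors are needed.
4 colors suffice: color red → {2, 3, 6, 7}; color blue → {1, 4}; color green → {0, 8}; color yellow → {5}. Every edge joins two different colors.

4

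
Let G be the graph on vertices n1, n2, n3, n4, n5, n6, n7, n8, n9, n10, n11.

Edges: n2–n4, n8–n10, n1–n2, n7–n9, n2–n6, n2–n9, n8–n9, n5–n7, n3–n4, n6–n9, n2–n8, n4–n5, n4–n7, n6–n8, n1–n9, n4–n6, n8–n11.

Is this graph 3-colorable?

n2, n6, n8, n9 are pairwise adjacent (a clique of size 4), so at least 4 colors are needed.
So 3 colors are not enough.

No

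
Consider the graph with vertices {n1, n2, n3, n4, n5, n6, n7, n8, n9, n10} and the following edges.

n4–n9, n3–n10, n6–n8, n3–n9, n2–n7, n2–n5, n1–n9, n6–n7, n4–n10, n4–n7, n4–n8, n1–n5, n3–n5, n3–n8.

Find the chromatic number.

n3 and n9 are adjacent, so at least 2 colors are needed.
2 colors suffice: color R → {n1, n2, n3, n4, n6}; color B → {n5, n7, n8, n9, n10}. Each edge has distinct colors on its endpoints.

2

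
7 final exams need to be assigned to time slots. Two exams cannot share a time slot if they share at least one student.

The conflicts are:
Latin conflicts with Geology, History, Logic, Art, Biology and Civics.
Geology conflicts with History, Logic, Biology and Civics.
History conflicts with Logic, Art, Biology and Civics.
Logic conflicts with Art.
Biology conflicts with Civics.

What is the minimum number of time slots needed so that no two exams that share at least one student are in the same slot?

Latin, Geology, History, Biology, Civics are mutually in conflict, so at least 5 time slots are needed.
5 time slots suffice: time slot 1 → {Latin}; time slot 2 → {History}; time slot 3 → {Geology, Art}; time slot 4 → {Logic, Biology}; time slot 5 → {Civics}. Every pair that conflicts lands in different time slots.

5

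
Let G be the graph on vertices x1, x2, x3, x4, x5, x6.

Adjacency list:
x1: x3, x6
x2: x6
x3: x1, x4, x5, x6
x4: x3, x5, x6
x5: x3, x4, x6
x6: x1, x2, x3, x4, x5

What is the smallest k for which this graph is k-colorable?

x3, x4, x5, x6 are mutually adjacent (a clique of size 4), so at least 4 colors are needed.
One proper 4-coloring: x1=3, x2=2, x3=2, x4=4, x5=3, x6=1. No two adjacent vertices share a color.

4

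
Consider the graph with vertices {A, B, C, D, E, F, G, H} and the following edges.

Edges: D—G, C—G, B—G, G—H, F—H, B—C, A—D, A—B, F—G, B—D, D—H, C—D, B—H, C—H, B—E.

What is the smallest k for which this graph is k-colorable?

5

B, C, D, G, H are pairwise adjacent (a clique of size 5), so at least 5 colors are needed.
5 colors suffice: color 1 → {B, F}; color 2 → {A, E, G}; color 3 → {D}; color 4 → {H}; color 5 → {C}. Every edge joins two different colors.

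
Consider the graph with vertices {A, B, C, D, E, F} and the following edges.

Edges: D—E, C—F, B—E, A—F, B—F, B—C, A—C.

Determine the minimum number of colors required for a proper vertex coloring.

3

A, C, F form a triangle, so at least 3 colors are needed.
3 colors suffice: A=red, B=red, C=green, D=red, E=blue, F=blue. Each edge has distinct colors on its endpoints.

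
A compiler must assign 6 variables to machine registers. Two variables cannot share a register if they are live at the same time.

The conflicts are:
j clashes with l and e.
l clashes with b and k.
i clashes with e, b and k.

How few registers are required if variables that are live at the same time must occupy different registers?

3

The cycle j-l-k-i-e-j has odd length 5, so it cannot be 2-colored; at least 3 registers are needed.
3 registers suffice: register 1 → {l, i}; register 2 → {j, b, k}; register 3 → {e}. Each listed conflict is separated.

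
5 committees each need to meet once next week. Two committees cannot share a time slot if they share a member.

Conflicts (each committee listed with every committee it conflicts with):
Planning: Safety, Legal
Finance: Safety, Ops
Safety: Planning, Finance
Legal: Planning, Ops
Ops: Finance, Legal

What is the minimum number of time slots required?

The cycle Safety-Finance-Ops-Legal-Planning-Safety has odd length 5, so it cannot be 2-colored; at least 3 time slots are needed.
3 time slots suffice: Planning=1, Finance=2, Safety=3, Legal=2, Ops=1. Every pair that conflicts lands in different time slots.

3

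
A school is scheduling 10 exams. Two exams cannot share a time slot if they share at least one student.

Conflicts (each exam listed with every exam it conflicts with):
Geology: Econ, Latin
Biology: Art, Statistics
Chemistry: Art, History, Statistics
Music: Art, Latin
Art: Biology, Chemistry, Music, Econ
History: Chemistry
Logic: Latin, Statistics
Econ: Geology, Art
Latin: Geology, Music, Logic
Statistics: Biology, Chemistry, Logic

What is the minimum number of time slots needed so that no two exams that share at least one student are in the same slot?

The cycle Geology-Econ-Art-Music-Latin-Geology has odd length 5, so it cannot be 2-colored; at least 3 time slots are needed.
3 time slots suffice: time slot 1 → {Art, History, Latin, Statistics}; time slot 2 → {Biology, Chemistry, Music, Logic, Econ}; time slot 3 → {Geology}. Each listed conflict is separated.

3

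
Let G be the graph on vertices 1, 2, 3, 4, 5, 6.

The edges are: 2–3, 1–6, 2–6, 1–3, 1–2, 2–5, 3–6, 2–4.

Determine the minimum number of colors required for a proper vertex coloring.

1, 2, 3, 6 are mutually adjacent (a clique of size 4), so at least 4 colors are needed.
A valid assignment using 4 colors: 1=green, 2=red, 3=blue, 4=blue, 5=blue, 6=yellow. Each edge has distinct colors on its endpoints.

4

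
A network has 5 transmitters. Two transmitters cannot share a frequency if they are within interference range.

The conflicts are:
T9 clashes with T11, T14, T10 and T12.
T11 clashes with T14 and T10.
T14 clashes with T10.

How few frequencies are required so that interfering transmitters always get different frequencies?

T9, T11, T14, T10 pairwise conflict, so at least 4 frequencies are needed.
4 frequencies suffice: frequency 1 → {T9}; frequency 2 → {T14, T12}; frequency 3 → {T11}; frequency 4 → {T10}. Every pair that conflicts lands in different frequencies.

4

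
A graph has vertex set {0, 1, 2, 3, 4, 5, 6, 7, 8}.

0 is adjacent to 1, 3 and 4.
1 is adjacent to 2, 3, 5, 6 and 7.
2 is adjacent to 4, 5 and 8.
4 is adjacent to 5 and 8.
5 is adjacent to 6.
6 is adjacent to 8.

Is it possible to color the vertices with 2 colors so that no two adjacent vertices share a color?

2, 4, 8 are pairwise adjacent, so at least 3 colors are needed.
So 2 colors are not enough.

No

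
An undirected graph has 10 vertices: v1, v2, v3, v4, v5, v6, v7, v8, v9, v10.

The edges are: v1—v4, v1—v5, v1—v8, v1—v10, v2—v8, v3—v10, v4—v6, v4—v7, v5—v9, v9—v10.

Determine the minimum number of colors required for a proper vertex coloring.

v5 and v9 are adjacent, so at least 2 colors are needed.
One proper 2-coloring: v1=R, v2=R, v3=R, v4=B, v5=B, v6=R, v7=R, v8=B, v9=R, v10=B. Each edge has distinct colors on its endpoints.

2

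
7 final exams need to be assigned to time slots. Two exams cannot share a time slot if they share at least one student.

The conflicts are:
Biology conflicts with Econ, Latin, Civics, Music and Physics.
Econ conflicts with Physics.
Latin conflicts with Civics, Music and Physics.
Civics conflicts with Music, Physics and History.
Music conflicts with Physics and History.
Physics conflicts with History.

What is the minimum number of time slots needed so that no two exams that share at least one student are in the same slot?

5

Biology, Latin, Civics, Music, Physics pairwise conflict, so at least 5 time slots are needed.
5 time slots suffice: time slot 1 → {Physics}; time slot 2 → {Econ, Civics}; time slot 3 → {Biology, History}; time slot 4 → {Music}; time slot 5 → {Latin}. Each listed conflict is separated.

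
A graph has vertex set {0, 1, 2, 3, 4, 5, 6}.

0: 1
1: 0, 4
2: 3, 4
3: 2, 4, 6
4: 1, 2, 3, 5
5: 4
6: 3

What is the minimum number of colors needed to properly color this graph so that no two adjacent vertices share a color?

3

2, 3, 4 form a triangle, so at least 3 colors are needed.
3 colors suffice: color a → {0, 4, 6}; color b → {1, 3, 5}; color c → {2}. No two adjacent vertices share a color.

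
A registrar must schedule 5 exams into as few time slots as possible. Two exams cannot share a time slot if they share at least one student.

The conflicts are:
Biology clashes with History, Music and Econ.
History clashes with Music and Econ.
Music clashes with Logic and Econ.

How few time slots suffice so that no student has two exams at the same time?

Biology, History, Music, Econ are mutually in conflict, so at least 4 time slots are needed.
A valid assignment using 4 time slots: Biology=4, History=3, Music=1, Logic=2, Econ=2. Every pair that conflicts lands in different time slots.

4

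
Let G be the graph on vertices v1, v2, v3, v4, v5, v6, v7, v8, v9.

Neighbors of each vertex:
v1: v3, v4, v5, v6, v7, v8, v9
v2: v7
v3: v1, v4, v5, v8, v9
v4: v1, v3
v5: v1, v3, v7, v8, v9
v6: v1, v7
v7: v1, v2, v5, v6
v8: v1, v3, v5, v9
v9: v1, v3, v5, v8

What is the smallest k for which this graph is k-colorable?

5

v1, v3, v5, v8, v9 are mutually adjacent (a clique of size 5), so at least 5 colors are needed.
A valid assignment using 5 colors: v1=1, v2=1, v3=2, v4=3, v5=3, v6=3, v7=2, v8=5, v9=4. Every edge joins two different colors.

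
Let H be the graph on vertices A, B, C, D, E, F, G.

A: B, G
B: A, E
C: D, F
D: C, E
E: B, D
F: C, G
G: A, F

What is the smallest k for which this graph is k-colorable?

3

The cycle E-D-C-F-G-A-B-E has odd length 7, so it cannot be 2-colored; at least 3 colors are needed.
One proper 3-coloring: A=red, B=blue, C=blue, D=red, E=green, F=red, G=blue. Every edge joins two different colors.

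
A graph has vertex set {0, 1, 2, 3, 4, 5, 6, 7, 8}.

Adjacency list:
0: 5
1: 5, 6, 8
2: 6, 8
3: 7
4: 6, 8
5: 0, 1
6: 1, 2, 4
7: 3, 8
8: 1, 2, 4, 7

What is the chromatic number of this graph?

2

1 and 8 are adjacent, so at least 2 colors are needed.
2 colors suffice: color red → {3, 5, 6, 8}; color blue → {0, 1, 2, 4, 7}. Every edge joins two different colors.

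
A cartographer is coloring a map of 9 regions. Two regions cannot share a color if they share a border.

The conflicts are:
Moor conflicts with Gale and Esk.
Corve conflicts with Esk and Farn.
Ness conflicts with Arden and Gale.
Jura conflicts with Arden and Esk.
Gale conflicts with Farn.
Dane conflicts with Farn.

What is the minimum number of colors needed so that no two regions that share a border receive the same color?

The cycle Esk-Moor-Gale-Farn-Corve-Esk has odd length 5, so it cannot be 2-colored; at least 3 colors are needed.
3 colors suffice: color 1 → {Ness, Esk, Farn}; color 2 → {Corve, Jura, Gale, Dane}; color 3 → {Moor, Arden}. No two conflicting regions share a color.

3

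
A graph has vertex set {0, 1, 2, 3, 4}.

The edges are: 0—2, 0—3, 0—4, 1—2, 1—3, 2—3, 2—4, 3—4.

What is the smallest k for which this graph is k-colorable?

0, 2, 3, 4 form a clique, so at least 4 colors are needed.
One proper 4-coloring: 0=green, 1=green, 2=blue, 3=red, 4=yellow. Each edge has distinct colors on its endpoints.

4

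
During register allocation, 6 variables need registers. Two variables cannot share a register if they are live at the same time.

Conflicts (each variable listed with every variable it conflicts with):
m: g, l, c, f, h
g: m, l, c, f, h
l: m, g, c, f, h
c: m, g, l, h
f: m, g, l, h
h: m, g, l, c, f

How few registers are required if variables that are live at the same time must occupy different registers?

5

m, g, l, c, h pairwise conflict, so at least 5 registers are needed.
5 registers suffice: register 1 → {h}; register 2 → {m}; register 3 → {g}; register 4 → {l}; register 5 → {c, f}. Each listed conflict is separated.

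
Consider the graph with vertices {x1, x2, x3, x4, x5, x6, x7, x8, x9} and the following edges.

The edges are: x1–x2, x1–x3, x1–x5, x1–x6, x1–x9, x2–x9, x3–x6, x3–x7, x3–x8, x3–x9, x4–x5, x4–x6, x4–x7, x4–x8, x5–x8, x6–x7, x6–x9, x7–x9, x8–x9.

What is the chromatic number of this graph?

4

x3, x6, x7, x9 are pairwise adjacent (a clique of size 4), so at least 4 colors are needed.
One proper 4-coloring: x1=4, x2=2, x3=3, x4=1, x5=3, x6=2, x7=4, x8=2, x9=1. No two adjacent vertices share a color.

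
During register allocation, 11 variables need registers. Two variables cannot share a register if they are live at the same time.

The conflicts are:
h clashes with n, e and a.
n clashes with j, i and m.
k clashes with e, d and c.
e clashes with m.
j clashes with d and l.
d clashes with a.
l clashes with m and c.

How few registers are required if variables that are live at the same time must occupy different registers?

3

The cycle m-e-k-c-l-m has odd length 5, so it cannot be 2-colored; at least 3 registers are needed.
Using 3 registers: h=2, n=1, k=1, e=3, j=3, i=2, d=2, l=1, m=2, a=1, c=2. No two conflicting variables share a register.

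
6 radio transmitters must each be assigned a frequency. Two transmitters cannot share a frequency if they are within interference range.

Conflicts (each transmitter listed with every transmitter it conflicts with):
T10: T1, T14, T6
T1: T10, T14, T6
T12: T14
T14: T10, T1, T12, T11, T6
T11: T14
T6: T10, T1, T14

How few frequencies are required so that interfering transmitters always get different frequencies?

T10, T1, T14, T6 pairwise conflict, so at least 4 frequencies are needed.
A valid assignment using 4 frequencies: T10=4, T1=3, T12=2, T14=1, T11=2, T6=2. Every pair that conflicts lands in different frequencies.

4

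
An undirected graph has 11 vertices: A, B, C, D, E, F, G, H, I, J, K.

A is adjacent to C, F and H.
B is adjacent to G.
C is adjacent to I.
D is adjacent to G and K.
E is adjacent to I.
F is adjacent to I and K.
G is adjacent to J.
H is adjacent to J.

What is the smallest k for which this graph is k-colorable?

3

The cycle J-G-D-K-F-A-H-J has odd length 7, so it cannot be 2-colored; at least 3 colors are needed.
A valid assignment using 3 colors: A=1, B=2, C=2, D=2, E=2, F=2, G=1, H=2, I=1, J=3, K=1. No two adjacent vertices share a color.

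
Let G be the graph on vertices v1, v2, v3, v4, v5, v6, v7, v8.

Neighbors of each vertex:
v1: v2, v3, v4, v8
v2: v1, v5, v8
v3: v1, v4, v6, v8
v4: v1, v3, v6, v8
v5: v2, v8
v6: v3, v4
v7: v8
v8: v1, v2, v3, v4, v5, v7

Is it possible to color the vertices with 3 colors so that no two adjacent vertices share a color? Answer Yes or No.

No

v1, v3, v4, v8 are pairwise adjacent (a clique of size 4), so at least 4 colors are needed.
So 3 colors are not enough.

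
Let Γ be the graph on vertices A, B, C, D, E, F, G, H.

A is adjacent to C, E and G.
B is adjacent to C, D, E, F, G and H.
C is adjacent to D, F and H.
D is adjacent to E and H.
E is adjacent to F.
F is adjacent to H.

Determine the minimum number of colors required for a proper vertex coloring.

4

B, C, F, H are pairwise adjacent (a clique of size 4), so at least 4 colors are needed.
One proper 4-coloring: A=1, B=1, C=2, D=3, E=2, F=3, G=2, H=4. Each edge has distinct colors on its endpoints.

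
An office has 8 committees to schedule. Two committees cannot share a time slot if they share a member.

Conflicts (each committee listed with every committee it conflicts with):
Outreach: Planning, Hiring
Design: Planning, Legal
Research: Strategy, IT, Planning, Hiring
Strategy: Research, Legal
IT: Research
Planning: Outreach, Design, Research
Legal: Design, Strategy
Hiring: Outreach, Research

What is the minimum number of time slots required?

3

The cycle Design-Legal-Strategy-Research-Planning-Design has odd length 5, so it cannot be 2-colored; at least 3 time slots are needed.
3 time slots suffice: Outreach=1, Design=3, Research=1, Strategy=2, IT=2, Planning=2, Legal=1, Hiring=2. No two conflicting committees share a time slot.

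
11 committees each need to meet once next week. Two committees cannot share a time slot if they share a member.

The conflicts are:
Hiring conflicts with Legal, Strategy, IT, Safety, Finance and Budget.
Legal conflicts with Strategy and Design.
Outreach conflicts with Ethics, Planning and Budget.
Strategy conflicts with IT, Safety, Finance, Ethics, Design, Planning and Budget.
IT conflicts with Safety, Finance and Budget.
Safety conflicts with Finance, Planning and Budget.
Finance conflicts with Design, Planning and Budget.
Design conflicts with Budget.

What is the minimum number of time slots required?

6

Hiring, Strategy, IT, Safety, Finance, Budget pairwise conflict, so at least 6 time slots are needed.
6 time slots suffice: time slot 1 → {Outreach, Strategy}; time slot 2 → {Legal, Finance, Ethics}; time slot 3 → {Planning, Budget}; time slot 4 → {Hiring, Design}; time slot 5 → {Safety}; time slot 6 → {IT}. Every pair that conflicts lands in different time slots.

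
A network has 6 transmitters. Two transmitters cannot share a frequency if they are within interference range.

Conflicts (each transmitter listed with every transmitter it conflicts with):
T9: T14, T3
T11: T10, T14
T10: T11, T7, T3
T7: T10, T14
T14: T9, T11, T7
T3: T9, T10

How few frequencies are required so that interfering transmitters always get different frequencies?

The cycle T3-T10-T11-T14-T9-T3 has odd length 5, so it cannot be 2-colored; at least 3 frequencies are needed.
Using 3 frequencies: T9=2, T11=2, T10=1, T7=2, T14=1, T3=3. Each listed conflict is separated.

3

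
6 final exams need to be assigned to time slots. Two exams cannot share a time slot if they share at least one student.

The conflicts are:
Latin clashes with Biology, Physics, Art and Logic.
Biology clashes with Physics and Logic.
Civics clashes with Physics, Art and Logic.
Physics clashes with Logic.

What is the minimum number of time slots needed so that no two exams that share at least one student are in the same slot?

4

Latin, Biology, Physics, Logic pairwise conflict, so at least 4 time slots are needed.
4 time slots suffice: time slot 1 → {Physics, Art}; time slot 2 → {Latin, Civics}; time slot 3 → {Logic}; time slot 4 → {Biology}. Each listed conflict is separated.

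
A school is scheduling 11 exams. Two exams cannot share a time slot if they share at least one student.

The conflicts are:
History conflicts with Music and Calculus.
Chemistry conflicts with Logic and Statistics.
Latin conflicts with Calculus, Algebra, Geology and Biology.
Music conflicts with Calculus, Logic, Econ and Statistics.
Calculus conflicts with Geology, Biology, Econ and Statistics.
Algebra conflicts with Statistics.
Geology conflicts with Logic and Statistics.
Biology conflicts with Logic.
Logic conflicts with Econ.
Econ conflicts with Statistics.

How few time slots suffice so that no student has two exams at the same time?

Music, Calculus, Econ, Statistics are mutually in conflict, so at least 4 time slots are needed.
A valid assignment using 4 time slots: History=2, Chemistry=3, Latin=2, Music=3, Calculus=1, Algebra=1, Geology=3, Biology=3, Logic=1, Econ=4, Statistics=2. No two conflicting exams share a time slot.

4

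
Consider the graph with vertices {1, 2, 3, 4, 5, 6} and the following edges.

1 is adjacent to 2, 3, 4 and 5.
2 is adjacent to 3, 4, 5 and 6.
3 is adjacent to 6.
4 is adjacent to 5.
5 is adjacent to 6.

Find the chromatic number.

4

1, 2, 4, 5 are mutually adjacent (a clique of size 4), so at least 4 colors are needed.
4 colors suffice: 1=b, 2=a, 3=c, 4=d, 5=c, 6=b. Each edge has distinct colors on its endpoints.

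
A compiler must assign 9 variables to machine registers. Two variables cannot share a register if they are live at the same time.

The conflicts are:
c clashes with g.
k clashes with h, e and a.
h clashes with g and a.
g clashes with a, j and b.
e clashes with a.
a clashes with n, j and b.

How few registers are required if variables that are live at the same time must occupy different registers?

k, h, a all conflict with each other, so at least 3 registers are needed.
Using 3 registers: c=1, k=2, h=3, g=2, e=3, a=1, n=2, j=3, b=3. Every pair that conflicts lands in different registers.

3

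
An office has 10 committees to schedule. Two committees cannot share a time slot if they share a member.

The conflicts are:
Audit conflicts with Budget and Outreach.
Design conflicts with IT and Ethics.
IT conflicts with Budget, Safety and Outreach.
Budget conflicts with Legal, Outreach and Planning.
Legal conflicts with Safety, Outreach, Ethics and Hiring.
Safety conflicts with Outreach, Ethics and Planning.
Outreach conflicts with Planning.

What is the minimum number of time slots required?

3

IT, Safety, Outreach are mutually in conflict, so at least 3 time slots are needed.
A valid assignment using 3 time slots: Audit=3, Design=2, IT=3, Budget=2, Legal=3, Safety=2, Outreach=1, Ethics=1, Hiring=1, Planning=3. No two conflicting committees share a time slot.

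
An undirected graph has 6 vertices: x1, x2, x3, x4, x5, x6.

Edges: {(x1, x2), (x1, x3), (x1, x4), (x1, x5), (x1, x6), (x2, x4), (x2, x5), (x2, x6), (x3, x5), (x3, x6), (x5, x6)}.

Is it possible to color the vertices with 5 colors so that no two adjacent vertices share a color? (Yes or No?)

The chromatic number is 4. x1, x2, x5, x6 form a clique, so at least 4 colors are needed.
One proper 4-coloring: x1=1, x2=2, x3=2, x4=3, x5=4, x6=3.
Since 5 ≥ 4, a proper 5-coloring certainly exists.

Yes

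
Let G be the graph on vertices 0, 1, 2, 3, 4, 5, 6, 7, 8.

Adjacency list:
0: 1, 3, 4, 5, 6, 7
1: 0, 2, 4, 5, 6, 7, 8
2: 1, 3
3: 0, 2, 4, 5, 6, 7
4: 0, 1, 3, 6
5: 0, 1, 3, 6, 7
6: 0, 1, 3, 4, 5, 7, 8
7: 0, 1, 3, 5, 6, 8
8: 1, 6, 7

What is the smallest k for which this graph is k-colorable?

5

0, 3, 5, 6, 7 form a clique, so at least 5 colors are needed.
One proper 5-coloring: 0=green, 1=blue, 2=red, 3=blue, 4=yellow, 5=purple, 6=red, 7=yellow, 8=green. Every edge joins two different colors.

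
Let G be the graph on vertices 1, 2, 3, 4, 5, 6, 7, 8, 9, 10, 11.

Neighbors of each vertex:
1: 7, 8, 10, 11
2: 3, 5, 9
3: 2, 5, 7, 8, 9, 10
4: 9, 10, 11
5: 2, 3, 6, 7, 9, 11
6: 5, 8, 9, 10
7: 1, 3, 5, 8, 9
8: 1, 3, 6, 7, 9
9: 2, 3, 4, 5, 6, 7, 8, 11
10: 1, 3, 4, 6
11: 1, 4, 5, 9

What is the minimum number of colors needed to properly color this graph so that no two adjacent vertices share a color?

2, 3, 5, 9 are pairwise adjacent (a clique of size 4), so at least 4 colors are needed.
4 colors suffice: color a → {1, 9}; color b → {5, 8, 10}; color c → {3, 6, 11}; color d → {2, 4, 7}. No two adjacent vertices share a color.

4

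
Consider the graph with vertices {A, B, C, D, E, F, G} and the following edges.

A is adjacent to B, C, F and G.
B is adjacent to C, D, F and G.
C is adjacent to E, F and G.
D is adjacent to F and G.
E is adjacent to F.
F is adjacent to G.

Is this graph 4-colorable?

A, B, C, F, G are pairwise adjacent (a clique of size 5), so at least 5 colors are needed.
So 4 colors are not enough.

No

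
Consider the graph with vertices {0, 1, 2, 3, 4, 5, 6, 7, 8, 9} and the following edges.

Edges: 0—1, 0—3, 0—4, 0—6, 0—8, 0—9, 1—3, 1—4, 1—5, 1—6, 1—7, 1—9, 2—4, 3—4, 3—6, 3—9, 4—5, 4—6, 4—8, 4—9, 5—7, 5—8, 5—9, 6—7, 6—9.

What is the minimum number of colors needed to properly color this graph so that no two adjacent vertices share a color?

6

0, 1, 3, 4, 6, 9 form a clique, so at least 6 colors are needed.
6 colors suffice: 0=green, 1=blue, 2=blue, 3=orange, 4=red, 5=green, 6=purple, 7=red, 8=blue, 9=yellow. No two adjacent vertices share a color.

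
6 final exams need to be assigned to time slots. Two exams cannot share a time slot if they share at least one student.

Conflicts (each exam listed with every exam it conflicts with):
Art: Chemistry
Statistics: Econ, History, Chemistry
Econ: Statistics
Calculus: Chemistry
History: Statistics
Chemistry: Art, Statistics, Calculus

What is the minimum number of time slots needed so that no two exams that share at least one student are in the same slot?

Statistics and Chemistry conflict, so at least 2 time slots are needed.
2 time slots suffice: time slot 1 → {Econ, History, Chemistry}; time slot 2 → {Art, Statistics, Calculus}. Every pair that conflicts lands in different time slots.

2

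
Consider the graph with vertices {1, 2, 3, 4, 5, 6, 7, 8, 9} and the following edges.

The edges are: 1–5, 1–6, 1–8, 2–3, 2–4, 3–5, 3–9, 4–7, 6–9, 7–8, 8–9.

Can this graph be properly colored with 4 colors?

The chromatic number is 3. The cycle 5-1-8-9-3-5 has odd length 5, so it cannot be 2-colored; at least 3 colors are needed.
A valid assignment using 3 colors: 1=blue, 2=blue, 3=red, 4=red, 5=green, 6=red, 7=blue, 8=red, 9=blue.
Since 4 ≥ 3, a proper 4-coloring certainly exists.

Yes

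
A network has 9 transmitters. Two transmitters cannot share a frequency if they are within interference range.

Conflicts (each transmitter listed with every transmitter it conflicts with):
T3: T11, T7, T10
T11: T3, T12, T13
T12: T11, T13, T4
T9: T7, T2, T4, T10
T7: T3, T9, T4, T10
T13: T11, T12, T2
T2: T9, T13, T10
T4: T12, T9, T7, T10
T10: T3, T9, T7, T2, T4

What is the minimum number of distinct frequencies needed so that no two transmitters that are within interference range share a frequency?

4

T9, T7, T4, T10 all conflict with each other, so at least 4 frequencies are needed.
4 frequencies suffice: frequency 1 → {T11, T10}; frequency 2 → {T3, T9, T13}; frequency 3 → {T12, T7, T2}; frequency 4 → {T4}. Each listed conflict is separated.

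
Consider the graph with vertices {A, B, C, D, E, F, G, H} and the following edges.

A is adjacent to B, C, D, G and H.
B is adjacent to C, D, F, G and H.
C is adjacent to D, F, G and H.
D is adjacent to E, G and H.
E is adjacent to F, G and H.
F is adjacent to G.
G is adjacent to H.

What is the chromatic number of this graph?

6

A, B, C, D, G, H form a clique, so at least 6 colors are needed.
One proper 6-coloring: A=6, B=2, C=4, D=3, E=2, F=3, G=1, H=5. No two adjacent vertices share a color.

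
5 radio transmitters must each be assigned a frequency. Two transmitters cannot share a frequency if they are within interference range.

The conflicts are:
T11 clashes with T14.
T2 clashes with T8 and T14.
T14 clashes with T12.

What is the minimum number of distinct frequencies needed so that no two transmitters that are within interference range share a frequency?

T2 and T8 conflict, so at least 2 frequencies are needed.
A valid assignment using 2 frequencies: T11=2, T2=2, T8=1, T14=1, T12=2. Each listed conflict is separated.

2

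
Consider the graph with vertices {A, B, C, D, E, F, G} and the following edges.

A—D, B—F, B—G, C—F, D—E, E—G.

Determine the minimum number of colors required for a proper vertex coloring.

2

D and E are adjacent, so at least 2 colors are needed.
A valid assignment using 2 colors: A=1, B=1, C=1, D=2, E=1, F=2, G=2. Each edge has distinct colors on its endpoints.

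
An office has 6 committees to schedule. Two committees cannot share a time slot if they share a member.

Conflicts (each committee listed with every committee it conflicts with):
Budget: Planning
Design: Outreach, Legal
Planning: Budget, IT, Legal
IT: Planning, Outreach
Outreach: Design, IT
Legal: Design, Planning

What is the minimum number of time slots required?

The cycle Outreach-IT-Planning-Legal-Design-Outreach has odd length 5, so it cannot be 2-colored; at least 3 time slots are needed.
3 time slots suffice: time slot 1 → {Planning, Outreach}; time slot 2 → {Budget, Design, IT}; time slot 3 → {Legal}. No two conflicting committees share a time slot.

3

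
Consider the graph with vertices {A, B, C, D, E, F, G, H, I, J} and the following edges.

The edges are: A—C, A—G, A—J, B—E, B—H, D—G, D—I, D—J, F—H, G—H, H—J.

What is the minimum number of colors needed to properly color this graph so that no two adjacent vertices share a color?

2

A and G are adjacent, so at least 2 colors are needed.
One proper 2-coloring: A=1, B=2, C=2, D=1, E=1, F=2, G=2, H=1, I=2, J=2. Every edge joins two different colors.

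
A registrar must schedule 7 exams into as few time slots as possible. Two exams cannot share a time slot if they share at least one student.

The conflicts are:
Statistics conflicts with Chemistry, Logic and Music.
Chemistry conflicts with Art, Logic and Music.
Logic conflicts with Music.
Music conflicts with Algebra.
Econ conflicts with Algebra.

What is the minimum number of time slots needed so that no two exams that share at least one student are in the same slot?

4

Statistics, Chemistry, Logic, Music pairwise conflict, so at least 4 time slots are needed.
4 time slots suffice: Statistics=3, Chemistry=1, Art=2, Logic=4, Music=2, Econ=2, Algebra=1. Every pair that conflicts lands in different time slots.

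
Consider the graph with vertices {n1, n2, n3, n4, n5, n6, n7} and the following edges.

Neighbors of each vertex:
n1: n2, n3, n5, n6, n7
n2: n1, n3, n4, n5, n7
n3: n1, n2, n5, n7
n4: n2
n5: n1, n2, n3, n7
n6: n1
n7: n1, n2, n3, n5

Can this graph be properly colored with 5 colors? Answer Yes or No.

The chromatic number is 5. n1, n2, n3, n5, n7 are pairwise adjacent (a clique of size 5), so at least 5 colors are needed.
5 colors suffice: color red → {n1, n4}; color blue → {n2, n6}; color green → {n3}; color yellow → {n5}; color purple → {n7}.
That is already a proper 5-coloring.

Yes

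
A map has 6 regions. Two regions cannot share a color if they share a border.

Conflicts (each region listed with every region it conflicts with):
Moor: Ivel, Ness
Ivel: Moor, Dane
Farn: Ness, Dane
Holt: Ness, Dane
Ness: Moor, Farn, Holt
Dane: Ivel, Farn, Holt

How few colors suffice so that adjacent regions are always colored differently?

The cycle Dane-Ivel-Moor-Ness-Holt-Dane has odd length 5, so it cannot be 2-colored; at least 3 colors are needed.
One proper 3-coloring: Moor=2, Ivel=3, Farn=2, Holt=2, Ness=1, Dane=1. Every pair that conflicts lands in different colors.

3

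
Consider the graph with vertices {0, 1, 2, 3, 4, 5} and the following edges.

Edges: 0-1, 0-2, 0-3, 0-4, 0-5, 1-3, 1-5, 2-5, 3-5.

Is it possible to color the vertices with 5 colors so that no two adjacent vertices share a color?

Yes

The chromatic number is 4. 0, 1, 3, 5 form a clique, so at least 4 colors are needed.
4 colors suffice: color red → {0}; color blue → {4, 5}; color green → {2, 3}; color yellow → {1}.
Since 5 ≥ 4, a proper 5-coloring certainly exists.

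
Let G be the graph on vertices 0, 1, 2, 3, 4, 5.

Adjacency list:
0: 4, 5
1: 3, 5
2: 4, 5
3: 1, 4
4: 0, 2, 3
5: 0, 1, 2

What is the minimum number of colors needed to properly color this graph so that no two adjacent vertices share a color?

The cycle 1-5-0-4-3-1 has odd length 5, so it cannot be 2-colored; at least 3 colors are needed.
3 colors suffice: 0=b, 1=c, 2=b, 3=b, 4=a, 5=a. No two adjacent vertices share a color.

3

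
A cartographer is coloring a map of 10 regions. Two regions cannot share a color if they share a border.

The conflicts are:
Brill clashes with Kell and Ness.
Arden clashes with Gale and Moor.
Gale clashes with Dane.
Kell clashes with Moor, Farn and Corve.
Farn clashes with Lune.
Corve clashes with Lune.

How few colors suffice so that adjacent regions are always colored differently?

2

Gale and Dane conflict, so at least 2 colors are needed.
One proper 2-coloring: Brill=2, Arden=1, Gale=2, Dane=1, Kell=1, Moor=2, Farn=2, Ness=1, Corve=2, Lune=1. Each listed conflict is separated.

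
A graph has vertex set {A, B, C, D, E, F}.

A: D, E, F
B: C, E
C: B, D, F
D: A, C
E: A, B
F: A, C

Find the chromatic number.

The cycle B-C-D-A-E-B has odd length 5, so it cannot be 2-colored; at least 3 colors are needed.
One proper 3-coloring: A=1, B=3, C=1, D=2, E=2, F=2. Each edge has distinct colors on its endpoints.

3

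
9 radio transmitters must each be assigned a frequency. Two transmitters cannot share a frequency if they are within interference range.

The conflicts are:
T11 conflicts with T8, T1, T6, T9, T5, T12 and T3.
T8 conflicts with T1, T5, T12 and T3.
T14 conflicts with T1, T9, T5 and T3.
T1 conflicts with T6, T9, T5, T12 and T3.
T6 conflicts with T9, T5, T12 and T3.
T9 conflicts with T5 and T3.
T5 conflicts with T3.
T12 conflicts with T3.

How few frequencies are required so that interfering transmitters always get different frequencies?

T11, T1, T6, T9, T5, T3 are mutually in conflict, so at least 6 frequencies are needed.
Using 6 frequencies: T11=4, T8=5, T14=4, T1=2, T6=6, T9=5, T5=3, T12=3, T3=1. Each listed conflict is separated.

6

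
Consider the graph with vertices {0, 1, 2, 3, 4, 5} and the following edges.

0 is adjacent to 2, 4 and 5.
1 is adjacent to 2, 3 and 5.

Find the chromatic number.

1 and 2 are adjacent, so at least 2 colors are needed.
2 colors suffice: color red → {0, 1}; color blue → {2, 3, 4, 5}. Every edge joins two different colors.

2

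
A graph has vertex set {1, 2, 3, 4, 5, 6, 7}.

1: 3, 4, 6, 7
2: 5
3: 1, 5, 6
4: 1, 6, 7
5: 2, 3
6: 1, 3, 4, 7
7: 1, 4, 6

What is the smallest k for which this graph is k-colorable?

1, 4, 6, 7 are pairwise adjacent (a clique of size 4), so at least 4 colors are needed.
4 colors suffice: color a → {5, 6}; color b → {1, 2}; color c → {3, 4}; color d → {7}. Every edge joins two different colors.

4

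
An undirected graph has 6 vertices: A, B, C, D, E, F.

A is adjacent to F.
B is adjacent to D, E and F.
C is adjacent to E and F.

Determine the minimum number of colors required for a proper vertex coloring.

2

C and F are adjacent, so at least 2 colors are needed.
2 colors suffice: color red → {D, E, F}; color blue → {A, B, C}. No two adjacent vertices share a color.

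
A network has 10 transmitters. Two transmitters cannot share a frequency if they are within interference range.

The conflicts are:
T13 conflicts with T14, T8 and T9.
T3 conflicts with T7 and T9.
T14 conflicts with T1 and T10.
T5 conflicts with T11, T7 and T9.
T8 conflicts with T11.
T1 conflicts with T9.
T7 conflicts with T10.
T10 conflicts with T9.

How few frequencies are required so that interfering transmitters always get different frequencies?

The cycle T5-T9-T13-T8-T11-T5 has odd length 5, so it cannot be 2-colored; at least 3 frequencies are needed.
Using 3 frequencies: T13=2, T3=2, T14=1, T5=2, T8=1, T11=3, T1=2, T7=1, T10=2, T9=1. Every pair that conflicts lands in different frequencies.

3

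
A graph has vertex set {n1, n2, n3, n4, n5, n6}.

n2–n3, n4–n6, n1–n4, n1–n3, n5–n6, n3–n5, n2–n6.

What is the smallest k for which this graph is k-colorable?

3

The cycle n1-n3-n5-n6-n4-n1 has odd length 5, so it cannot be 2-colored; at least 3 colors are needed.
One proper 3-coloring: n1=3, n2=2, n3=1, n4=2, n5=2, n6=1. Every edge joins two different colors.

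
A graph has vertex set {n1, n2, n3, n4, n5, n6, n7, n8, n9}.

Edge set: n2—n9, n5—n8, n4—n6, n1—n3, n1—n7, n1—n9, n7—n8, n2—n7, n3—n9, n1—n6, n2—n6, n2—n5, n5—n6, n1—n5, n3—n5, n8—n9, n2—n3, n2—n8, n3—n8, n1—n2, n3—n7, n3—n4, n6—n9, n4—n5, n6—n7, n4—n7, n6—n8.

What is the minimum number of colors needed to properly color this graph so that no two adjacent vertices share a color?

n1, n2, n5, n6 form a clique, so at least 4 colors are needed.
4 colors suffice: n1=4, n2=1, n3=2, n4=1, n5=3, n6=2, n7=3, n8=4, n9=3. Every edge joins two different colors.

4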